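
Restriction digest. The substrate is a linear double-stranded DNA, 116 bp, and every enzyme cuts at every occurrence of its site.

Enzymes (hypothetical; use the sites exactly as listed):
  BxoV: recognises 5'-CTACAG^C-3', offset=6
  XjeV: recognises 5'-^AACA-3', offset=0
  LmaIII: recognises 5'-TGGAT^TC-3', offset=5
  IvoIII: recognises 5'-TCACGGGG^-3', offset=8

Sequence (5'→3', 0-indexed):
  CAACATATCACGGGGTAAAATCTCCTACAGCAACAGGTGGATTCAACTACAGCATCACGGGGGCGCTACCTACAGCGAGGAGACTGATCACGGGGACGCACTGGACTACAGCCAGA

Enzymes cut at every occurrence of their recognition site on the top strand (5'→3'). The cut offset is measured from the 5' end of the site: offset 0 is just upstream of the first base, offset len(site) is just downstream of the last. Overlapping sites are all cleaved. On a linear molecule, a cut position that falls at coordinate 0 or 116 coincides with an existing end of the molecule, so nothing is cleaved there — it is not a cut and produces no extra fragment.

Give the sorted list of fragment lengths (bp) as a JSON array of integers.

[1,1,5,10,10,11,13,14,15,16,20]

Scan for sites:
  BxoV (CTACAGC, off=6): starts [24, 46, 69, 105] → cuts [30, 52, 75, 111]
  XjeV (AACA, off=0): starts [1, 31] → cuts [1, 31]
  LmaIII (TGGATTC, off=5): starts [37] → cuts [42]
  IvoIII (TCACGGGG, off=8): starts [7, 54, 87] → cuts [15, 62, 95]

All cut coordinates (distinct, sorted): [1, 15, 30, 31, 42, 52, 62, 75, 95, 111]

Fragments:
  [0,1): 1 bp
  [1,15): 14 bp
  [15,30): 15 bp
  [30,31): 1 bp
  [31,42): 11 bp
  [42,52): 10 bp
  [52,62): 10 bp
  [62,75): 13 bp
  [75,95): 20 bp
  [95,111): 16 bp
  [111,116): 5 bp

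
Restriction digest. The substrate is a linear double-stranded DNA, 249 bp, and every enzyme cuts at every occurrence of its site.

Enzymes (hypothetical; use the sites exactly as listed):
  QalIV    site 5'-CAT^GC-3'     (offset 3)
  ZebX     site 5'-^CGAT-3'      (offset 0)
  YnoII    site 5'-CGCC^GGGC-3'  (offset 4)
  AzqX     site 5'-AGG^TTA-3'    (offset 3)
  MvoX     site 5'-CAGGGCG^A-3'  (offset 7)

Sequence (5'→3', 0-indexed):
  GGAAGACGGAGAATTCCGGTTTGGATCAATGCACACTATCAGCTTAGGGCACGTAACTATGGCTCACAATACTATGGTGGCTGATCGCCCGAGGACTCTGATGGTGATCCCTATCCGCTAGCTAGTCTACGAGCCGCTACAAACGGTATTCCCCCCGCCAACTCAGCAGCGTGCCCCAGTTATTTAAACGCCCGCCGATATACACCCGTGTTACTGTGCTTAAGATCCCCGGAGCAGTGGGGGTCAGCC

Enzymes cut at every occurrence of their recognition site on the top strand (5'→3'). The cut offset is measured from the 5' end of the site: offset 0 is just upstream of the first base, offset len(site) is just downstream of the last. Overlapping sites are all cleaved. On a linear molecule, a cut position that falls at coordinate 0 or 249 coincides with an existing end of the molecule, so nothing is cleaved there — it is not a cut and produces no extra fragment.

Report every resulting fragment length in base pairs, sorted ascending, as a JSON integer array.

Scan for sites:
  QalIV (CATGC, off=3): no sites
  ZebX (CGAT, off=0): starts [195] → cuts [195]
  YnoII (CGCCGGGC, off=4): no sites
  AzqX (AGGTTA, off=3): no sites
  MvoX (CAGGGCGA, off=7): no sites

Pooled cuts: [195]

Fragments:
  [0,195): 195 bp
  [195,249): 54 bp

[54,195]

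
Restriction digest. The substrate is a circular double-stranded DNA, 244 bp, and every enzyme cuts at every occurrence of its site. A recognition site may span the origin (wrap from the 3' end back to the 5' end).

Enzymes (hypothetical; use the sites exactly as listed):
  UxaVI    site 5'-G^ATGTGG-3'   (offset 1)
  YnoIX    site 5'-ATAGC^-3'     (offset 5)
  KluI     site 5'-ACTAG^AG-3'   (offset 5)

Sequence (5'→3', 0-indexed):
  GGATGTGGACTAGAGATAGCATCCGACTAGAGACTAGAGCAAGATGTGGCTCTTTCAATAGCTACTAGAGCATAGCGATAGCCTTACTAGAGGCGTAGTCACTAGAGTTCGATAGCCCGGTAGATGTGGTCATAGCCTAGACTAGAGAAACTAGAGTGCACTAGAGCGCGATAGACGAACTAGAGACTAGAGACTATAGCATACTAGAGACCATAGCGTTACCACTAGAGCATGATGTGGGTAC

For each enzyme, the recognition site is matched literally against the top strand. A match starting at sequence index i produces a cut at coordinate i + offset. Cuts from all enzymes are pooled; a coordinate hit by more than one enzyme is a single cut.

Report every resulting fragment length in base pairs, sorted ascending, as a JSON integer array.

[6,6,6,6,7,7,7,7,7,8,8,9,9,10,10,10,10,11,11,11,12,13,15,19,19]

Site scan:
  UxaVI GATGTGG/1: at [1, 42, 122, 233] ⇒ [2, 43, 123, 234]
  YnoIX ATAGC/5: at [15, 57, 71, 77, 111, 131, 195, 212] ⇒ [20, 62, 76, 82, 116, 136, 200, 217]
  KluI ACTAGAG/5: at [8, 25, 32, 63, 85, 100, 140, 149, 159, 178, 185, 202, 223] ⇒ [13, 30, 37, 68, 90, 105, 145, 154, 164, 183, 190, 207, 228]

All cut coordinates (distinct, sorted): [2, 13, 20, 30, 37, 43, 62, 68, 76, 82, 90, 105, 116, 123, 136, 145, 154, 164, 183, 190, 200, 207, 217, 228, 234]

Fragment lengths:
  2→13: 11 bp
  13→20: 7 bp
  20→30: 10 bp
  30→37: 7 bp
  37→43: 6 bp
  43→62: 19 bp
  62→68: 6 bp
  68→76: 8 bp
  76→82: 6 bp
  82→90: 8 bp
  90→105: 15 bp
  105→116: 11 bp
  116→123: 7 bp
  123→136: 13 bp
  136→145: 9 bp
  145→154: 9 bp
  154→164: 10 bp
  164→183: 19 bp
  183→190: 7 bp
  190→200: 10 bp
  200→207: 7 bp
  207→217: 10 bp
  217→228: 11 bp
  228→234: 6 bp
  234→2 (wrap): 244-234+2 = 12 bp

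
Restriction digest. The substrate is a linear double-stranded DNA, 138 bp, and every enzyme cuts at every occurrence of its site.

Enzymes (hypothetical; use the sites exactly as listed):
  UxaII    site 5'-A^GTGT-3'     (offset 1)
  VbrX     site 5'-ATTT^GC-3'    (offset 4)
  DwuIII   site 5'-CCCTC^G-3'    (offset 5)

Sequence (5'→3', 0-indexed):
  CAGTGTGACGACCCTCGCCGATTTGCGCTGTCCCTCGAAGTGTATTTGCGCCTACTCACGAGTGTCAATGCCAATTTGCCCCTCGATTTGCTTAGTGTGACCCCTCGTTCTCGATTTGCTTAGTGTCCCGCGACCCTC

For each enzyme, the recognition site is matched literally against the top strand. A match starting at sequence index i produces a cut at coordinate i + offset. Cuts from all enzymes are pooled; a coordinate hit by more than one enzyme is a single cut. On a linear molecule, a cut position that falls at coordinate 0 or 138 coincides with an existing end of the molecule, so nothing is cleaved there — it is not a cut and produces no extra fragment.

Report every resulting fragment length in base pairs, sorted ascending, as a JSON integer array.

[2,3,5,5,5,7,8,8,11,12,12,14,14,16,16]

Per-enzyme occurrences:
  UxaII AGTGT/1: at [1, 38, 60, 93, 121] ⇒ [2, 39, 61, 94, 122]
  VbrX ATTTGC/4: at [20, 43, 73, 85, 113] ⇒ [24, 47, 77, 89, 117]
  DwuIII CCCTCG/5: at [11, 31, 79, 101] ⇒ [16, 36, 84, 106]

Pooled cuts: [2, 16, 24, 36, 39, 47, 61, 77, 84, 89, 94, 106, 117, 122]

Fragments:
  [0,2): 2 bp
  [2,16): 14 bp
  [16,24): 8 bp
  [24,36): 12 bp
  [36,39): 3 bp
  [39,47): 8 bp
  [47,61): 14 bp
  [61,77): 16 bp
  [77,84): 7 bp
  [84,89): 5 bp
  [89,94): 5 bp
  [94,106): 12 bp
  [106,117): 11 bp
  [117,122): 5 bp
  [122,138): 16 bp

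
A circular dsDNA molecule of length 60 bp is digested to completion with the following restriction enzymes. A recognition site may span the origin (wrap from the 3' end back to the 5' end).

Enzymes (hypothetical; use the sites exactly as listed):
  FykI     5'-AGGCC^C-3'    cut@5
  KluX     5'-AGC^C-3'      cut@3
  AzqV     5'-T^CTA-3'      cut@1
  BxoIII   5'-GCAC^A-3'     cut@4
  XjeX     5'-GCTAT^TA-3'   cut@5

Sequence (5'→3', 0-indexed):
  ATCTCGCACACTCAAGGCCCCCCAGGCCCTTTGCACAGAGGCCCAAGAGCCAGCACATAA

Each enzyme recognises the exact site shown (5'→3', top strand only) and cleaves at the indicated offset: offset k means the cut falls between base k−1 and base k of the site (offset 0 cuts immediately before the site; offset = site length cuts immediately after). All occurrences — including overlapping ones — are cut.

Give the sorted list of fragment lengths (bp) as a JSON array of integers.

Site scan:
  FykI (AGGCCC, off=5): starts [14, 23, 38] → cuts [19, 28, 43]
  KluX (AGCC, off=3): starts [47] → cuts [50]
  AzqV (TCTA, off=1): no sites
  BxoIII (GCACA, off=4): starts [5, 32, 52] → cuts [9, 36, 56]
  XjeX (GCTATTA, off=5): no sites

All cut coordinates (distinct, sorted): [9, 19, 28, 36, 43, 50, 56]

Fragments:
  9→19: 10 bp
  19→28: 9 bp
  28→36: 8 bp
  36→43: 7 bp
  43→50: 7 bp
  50→56: 6 bp
  56→9 (wrap): 60-56+9 = 13 bp

[6,7,7,8,9,10,13]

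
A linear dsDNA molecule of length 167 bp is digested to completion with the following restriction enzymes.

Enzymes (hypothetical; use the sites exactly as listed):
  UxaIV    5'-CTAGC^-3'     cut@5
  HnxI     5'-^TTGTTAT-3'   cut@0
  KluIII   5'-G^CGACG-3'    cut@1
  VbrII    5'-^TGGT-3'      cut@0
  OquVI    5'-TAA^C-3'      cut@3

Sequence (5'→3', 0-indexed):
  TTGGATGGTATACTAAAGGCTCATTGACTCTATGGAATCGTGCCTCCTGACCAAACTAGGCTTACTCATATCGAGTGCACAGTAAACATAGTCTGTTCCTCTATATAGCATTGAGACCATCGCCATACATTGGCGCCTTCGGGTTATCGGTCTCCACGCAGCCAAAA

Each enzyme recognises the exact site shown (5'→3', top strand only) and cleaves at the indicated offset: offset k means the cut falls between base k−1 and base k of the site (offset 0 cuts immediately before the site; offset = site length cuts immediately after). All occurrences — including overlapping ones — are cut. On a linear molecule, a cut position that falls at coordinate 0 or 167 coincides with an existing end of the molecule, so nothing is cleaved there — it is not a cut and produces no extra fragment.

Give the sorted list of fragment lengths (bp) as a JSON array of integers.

Site scan:
  UxaIV (CTAGC, off=5): no sites
  HnxI (TTGTTAT, off=0): no sites
  KluIII (GCGACG, off=1): no sites
  VbrII (TGGT, off=0): starts [5] → cuts [5]
  OquVI (TAAC, off=3): no sites

Pooled cuts: [5]

Fragments:
  [0,5): 5 bp
  [5,167): 162 bp

[5,162]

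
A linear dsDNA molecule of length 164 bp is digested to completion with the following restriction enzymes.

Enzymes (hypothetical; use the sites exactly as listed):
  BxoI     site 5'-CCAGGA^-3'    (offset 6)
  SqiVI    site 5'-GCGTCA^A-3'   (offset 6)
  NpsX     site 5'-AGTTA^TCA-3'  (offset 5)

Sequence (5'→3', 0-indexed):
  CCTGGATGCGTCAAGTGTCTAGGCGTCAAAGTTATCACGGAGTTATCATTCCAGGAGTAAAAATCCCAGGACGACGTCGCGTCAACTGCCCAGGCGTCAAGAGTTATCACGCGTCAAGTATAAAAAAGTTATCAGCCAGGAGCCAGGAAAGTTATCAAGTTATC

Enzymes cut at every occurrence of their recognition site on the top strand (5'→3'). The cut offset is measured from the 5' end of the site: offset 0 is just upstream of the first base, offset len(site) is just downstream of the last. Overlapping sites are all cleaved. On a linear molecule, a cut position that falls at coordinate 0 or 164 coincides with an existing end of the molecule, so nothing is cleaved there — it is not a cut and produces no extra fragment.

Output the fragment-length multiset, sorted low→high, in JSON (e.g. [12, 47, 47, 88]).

Site scan:
  BxoI (CCAGGA, off=6): starts [50, 65, 135, 142] → cuts [56, 71, 141, 148]
  SqiVI (GCGTCAA, off=6): starts [7, 22, 78, 93, 110] → cuts [13, 28, 84, 99, 116]
  NpsX (AGTTATCA, off=5): starts [29, 40, 101, 126, 149] → cuts [34, 45, 106, 131, 154]

All cut coordinates (distinct, sorted): [13, 28, 34, 45, 56, 71, 84, 99, 106, 116, 131, 141, 148, 154]

Fragments:
  [0,13): 13 bp
  [13,28): 15 bp
  [28,34): 6 bp
  [34,45): 11 bp
  [45,56): 11 bp
  [56,71): 15 bp
  [71,84): 13 bp
  [84,99): 15 bp
  [99,106): 7 bp
  [106,116): 10 bp
  [116,131): 15 bp
  [131,141): 10 bp
  [141,148): 7 bp
  [148,154): 6 bp
  [154,164): 10 bp

[6,6,7,7,10,10,10,11,11,13,13,15,15,15,15]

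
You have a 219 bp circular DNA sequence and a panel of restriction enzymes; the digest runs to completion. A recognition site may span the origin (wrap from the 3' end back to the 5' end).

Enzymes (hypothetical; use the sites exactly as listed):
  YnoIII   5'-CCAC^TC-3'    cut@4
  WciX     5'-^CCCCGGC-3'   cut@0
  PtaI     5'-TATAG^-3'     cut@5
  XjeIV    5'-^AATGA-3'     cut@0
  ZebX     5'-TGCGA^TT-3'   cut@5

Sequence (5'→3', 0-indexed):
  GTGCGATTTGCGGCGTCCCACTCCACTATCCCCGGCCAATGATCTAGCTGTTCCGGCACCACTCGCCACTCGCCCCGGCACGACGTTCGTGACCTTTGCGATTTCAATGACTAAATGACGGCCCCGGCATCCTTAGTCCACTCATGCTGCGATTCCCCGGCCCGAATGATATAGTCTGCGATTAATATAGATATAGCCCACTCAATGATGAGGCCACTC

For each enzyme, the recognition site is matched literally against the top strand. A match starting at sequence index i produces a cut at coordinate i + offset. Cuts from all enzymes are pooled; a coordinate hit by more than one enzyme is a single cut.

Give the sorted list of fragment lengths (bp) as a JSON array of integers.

[2,2,3,4,5,6,7,7,8,8,8,8,8,9,10,10,11,14,15,20,25,29]

Site scan:
  YnoIII (CCACTC, off=4): starts [17, 58, 65, 137, 197, 213] → cuts [21, 62, 69, 141, 201, 217]
  WciX (CCCCGGC, off=0): starts [29, 72, 121, 154] → cuts [29, 72, 121, 154]
  PtaI (TATAG, off=5): starts [169, 185, 191] → cuts [174, 190, 196]
  XjeIV (AATGA, off=0): starts [37, 105, 113, 164, 203] → cuts [37, 105, 113, 164, 203]
  ZebX (TGCGATT, off=5): starts [1, 96, 147, 176] → cuts [6, 101, 152, 181]

All cut coordinates (distinct, sorted): [6, 21, 29, 37, 62, 69, 72, 101, 105, 113, 121, 141, 152, 154, 164, 174, 181, 190, 196, 201, 203, 217]

Fragments:
  6→21: 15 bp
  21→29: 8 bp
  29→37: 8 bp
  37→62: 25 bp
  62→69: 7 bp
  69→72: 3 bp
  72→101: 29 bp
  101→105: 4 bp
  105→113: 8 bp
  113→121: 8 bp
  121→141: 20 bp
  141→152: 11 bp
  152→154: 2 bp
  154→164: 10 bp
  164→174: 10 bp
  174→181: 7 bp
  181→190: 9 bp
  190→196: 6 bp
  196→201: 5 bp
  201→203: 2 bp
  203→217: 14 bp
  217→6 (wrap): 219-217+6 = 8 bp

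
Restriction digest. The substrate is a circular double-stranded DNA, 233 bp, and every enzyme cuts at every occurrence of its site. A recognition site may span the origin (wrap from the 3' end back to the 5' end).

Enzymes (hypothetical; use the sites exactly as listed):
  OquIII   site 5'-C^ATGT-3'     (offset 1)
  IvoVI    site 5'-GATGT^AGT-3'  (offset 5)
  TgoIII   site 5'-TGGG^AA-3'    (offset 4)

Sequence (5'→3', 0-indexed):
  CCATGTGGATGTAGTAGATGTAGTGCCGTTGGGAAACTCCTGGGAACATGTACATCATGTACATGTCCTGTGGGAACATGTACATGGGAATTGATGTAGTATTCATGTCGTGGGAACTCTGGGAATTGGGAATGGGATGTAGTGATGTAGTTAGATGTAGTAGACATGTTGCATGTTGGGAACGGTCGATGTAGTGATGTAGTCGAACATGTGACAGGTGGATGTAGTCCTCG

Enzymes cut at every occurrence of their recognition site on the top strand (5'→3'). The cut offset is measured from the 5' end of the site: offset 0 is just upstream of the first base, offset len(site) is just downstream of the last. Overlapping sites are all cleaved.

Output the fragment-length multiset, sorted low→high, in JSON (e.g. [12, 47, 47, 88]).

[3,3,6,7,7,7,7,8,8,8,8,9,9,9,9,10,10,10,10,10,11,11,12,12,12,17]

Per-enzyme occurrences:
  OquIII (CATGT, off=1): starts [1, 46, 55, 61, 76, 103, 164, 171, 207] → cuts [2, 47, 56, 62, 77, 104, 165, 172, 208]
  IvoVI (GATGTAGT, off=5): starts [7, 16, 92, 135, 143, 153, 187, 195, 220] → cuts [12, 21, 97, 140, 148, 158, 192, 200, 225]
  TgoIII (TGGGAA, off=4): starts [29, 40, 70, 84, 110, 119, 126, 176] → cuts [33, 44, 74, 88, 114, 123, 130, 180]

All cut coordinates (distinct, sorted): [2, 12, 21, 33, 44, 47, 56, 62, 74, 77, 88, 97, 104, 114, 123, 130, 140, 148, 158, 165, 172, 180, 192, 200, 208, 225]

Fragment lengths:
  2→12: 10 bp
  12→21: 9 bp
  21→33: 12 bp
  33→44: 11 bp
  44→47: 3 bp
  47→56: 9 bp
  56→62: 6 bp
  62→74: 12 bp
  74→77: 3 bp
  77→88: 11 bp
  88→97: 9 bp
  97→104: 7 bp
  104→114: 10 bp
  114→123: 9 bp
  123→130: 7 bp
  130→140: 10 bp
  140→148: 8 bp
  148→158: 10 bp
  158→165: 7 bp
  165→172: 7 bp
  172→180: 8 bp
  180→192: 12 bp
  192→200: 8 bp
  200→208: 8 bp
  208→225: 17 bp
  225→2 (wrap): 233-225+2 = 10 bp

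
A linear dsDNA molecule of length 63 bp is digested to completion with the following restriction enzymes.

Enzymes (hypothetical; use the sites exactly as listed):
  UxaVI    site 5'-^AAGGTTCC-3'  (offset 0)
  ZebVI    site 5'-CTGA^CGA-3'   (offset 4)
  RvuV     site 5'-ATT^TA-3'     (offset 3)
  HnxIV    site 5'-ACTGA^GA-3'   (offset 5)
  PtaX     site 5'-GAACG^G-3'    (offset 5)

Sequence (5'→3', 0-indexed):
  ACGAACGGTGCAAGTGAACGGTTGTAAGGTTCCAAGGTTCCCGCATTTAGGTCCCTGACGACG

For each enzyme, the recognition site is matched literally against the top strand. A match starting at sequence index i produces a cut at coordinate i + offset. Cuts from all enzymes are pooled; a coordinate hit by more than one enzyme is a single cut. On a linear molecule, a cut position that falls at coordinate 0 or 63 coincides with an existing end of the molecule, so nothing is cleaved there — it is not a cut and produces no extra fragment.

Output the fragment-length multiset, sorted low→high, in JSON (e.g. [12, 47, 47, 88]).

Per-enzyme occurrences:
  UxaVI (AAGGTTCC, off=0): starts [25, 33] → cuts [25, 33]
  ZebVI (CTGACGA, off=4): starts [54] → cuts [58]
  RvuV (ATTTA, off=3): starts [44] → cuts [47]
  HnxIV (ACTGAGA, off=5): no sites
  PtaX (GAACGG, off=5): starts [2, 15] → cuts [7, 20]

All cut coordinates (distinct, sorted): [7, 20, 25, 33, 47, 58]

Fragment lengths:
  [0,7): 7 bp
  [7,20): 13 bp
  [20,25): 5 bp
  [25,33): 8 bp
  [33,47): 14 bp
  [47,58): 11 bp
  [58,63): 5 bp

[5,5,7,8,11,13,14]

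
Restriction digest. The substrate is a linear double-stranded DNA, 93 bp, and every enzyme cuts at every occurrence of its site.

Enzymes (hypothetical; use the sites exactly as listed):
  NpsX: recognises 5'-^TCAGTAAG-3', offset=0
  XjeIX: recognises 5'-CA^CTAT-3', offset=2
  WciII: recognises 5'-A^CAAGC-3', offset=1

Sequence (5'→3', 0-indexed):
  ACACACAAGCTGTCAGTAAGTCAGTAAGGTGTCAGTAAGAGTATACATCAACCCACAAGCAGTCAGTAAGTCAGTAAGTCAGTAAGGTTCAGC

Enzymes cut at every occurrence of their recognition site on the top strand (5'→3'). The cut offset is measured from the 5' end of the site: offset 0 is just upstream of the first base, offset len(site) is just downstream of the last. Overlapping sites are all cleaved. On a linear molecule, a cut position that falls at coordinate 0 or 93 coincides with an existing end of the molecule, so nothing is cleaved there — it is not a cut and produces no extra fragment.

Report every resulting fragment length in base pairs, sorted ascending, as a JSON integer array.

Scan for sites:
  NpsX (TCAGTAAG, off=0): starts [12, 20, 31, 62, 70, 78] → cuts [12, 20, 31, 62, 70, 78]
  XjeIX (CACTAT, off=2): no sites
  WciII (ACAAGC, off=1): starts [4, 54] → cuts [5, 55]

Pooled cuts: [5, 12, 20, 31, 55, 62, 70, 78]

Fragment lengths:
  [0,5): 5 bp
  [5,12): 7 bp
  [12,20): 8 bp
  [20,31): 11 bp
  [31,55): 24 bp
  [55,62): 7 bp
  [62,70): 8 bp
  [70,78): 8 bp
  [78,93): 15 bp

[5,7,7,8,8,8,11,15,24]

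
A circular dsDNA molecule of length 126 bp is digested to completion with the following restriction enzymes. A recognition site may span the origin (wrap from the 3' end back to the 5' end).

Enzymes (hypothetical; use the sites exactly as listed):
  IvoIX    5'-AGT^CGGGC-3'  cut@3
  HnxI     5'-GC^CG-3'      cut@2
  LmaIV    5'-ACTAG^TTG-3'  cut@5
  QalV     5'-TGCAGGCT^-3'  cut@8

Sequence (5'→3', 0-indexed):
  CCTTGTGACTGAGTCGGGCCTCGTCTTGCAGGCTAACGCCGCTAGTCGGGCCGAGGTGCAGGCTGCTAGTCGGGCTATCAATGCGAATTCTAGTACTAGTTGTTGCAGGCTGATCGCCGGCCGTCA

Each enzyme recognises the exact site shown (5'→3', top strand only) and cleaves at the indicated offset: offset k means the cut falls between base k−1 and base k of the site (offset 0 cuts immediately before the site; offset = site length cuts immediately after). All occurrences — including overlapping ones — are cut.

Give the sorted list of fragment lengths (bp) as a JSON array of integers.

Site scan:
  IvoIX AGTCGGGC/3: at [11, 43, 67] ⇒ [14, 46, 70]
  HnxI GCCG/2: at [37, 49, 115, 119] ⇒ [39, 51, 117, 121]
  LmaIV ACTAGTTG/5: at [94] ⇒ [99]
  QalV TGCAGGCT/8: at [26, 56, 103] ⇒ [34, 64, 111]

Pooled cuts: [14, 34, 39, 46, 51, 64, 70, 99, 111, 117, 121]

Fragment lengths:
  14→34: 20 bp
  34→39: 5 bp
  39→46: 7 bp
  46→51: 5 bp
  51→64: 13 bp
  64→70: 6 bp
  70→99: 29 bp
  99→111: 12 bp
  111→117: 6 bp
  117→121: 4 bp
  121→14 (wrap): 126-121+14 = 19 bp

[4,5,5,6,6,7,12,13,19,20,29]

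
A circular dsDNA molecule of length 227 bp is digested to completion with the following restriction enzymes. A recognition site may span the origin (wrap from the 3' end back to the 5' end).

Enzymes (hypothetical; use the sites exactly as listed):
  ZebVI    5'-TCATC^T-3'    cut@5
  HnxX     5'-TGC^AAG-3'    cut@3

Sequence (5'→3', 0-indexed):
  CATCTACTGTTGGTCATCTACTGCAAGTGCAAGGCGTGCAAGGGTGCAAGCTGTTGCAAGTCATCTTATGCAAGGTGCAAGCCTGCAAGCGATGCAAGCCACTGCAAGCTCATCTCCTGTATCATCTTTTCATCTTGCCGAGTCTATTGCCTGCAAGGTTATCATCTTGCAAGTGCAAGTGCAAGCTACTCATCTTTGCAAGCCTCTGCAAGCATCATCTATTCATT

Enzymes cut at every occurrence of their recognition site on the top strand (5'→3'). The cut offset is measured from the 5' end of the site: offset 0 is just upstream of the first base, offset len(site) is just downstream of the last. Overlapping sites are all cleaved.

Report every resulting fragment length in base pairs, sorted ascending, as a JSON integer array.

[4,5,6,6,6,6,6,7,8,8,8,8,9,9,9,10,10,10,10,12,12,12,12,14,20]

Scan for sites:
  ZebVI TCATCT/5: at [13, 60, 109, 121, 129, 161, 189, 214, 226] ⇒ [4, 18, 65, 114, 126, 134, 166, 194, 219]
  HnxX TGCAAG/3: at [21, 27, 36, 44, 54, 68, 75, 83, 92, 102, 151, 167, 173, 179, 196, 206] ⇒ [24, 30, 39, 47, 57, 71, 78, 86, 95, 105, 154, 170, 176, 182, 199, 209]

Pooled cuts: [4, 18, 24, 30, 39, 47, 57, 65, 71, 78, 86, 95, 105, 114, 126, 134, 154, 166, 170, 176, 182, 194, 199, 209, 219]

Fragment lengths:
  4→18: 14 bp
  18→24: 6 bp
  24→30: 6 bp
  30→39: 9 bp
  39→47: 8 bp
  47→57: 10 bp
  57→65: 8 bp
  65→71: 6 bp
  71→78: 7 bp
  78→86: 8 bp
  86→95: 9 bp
  95→105: 10 bp
  105→114: 9 bp
  114→126: 12 bp
  126→134: 8 bp
  134→154: 20 bp
  154→166: 12 bp
  166→170: 4 bp
  170→176: 6 bp
  176→182: 6 bp
  182→194: 12 bp
  194→199: 5 bp
  199→209: 10 bp
  209→219: 10 bp
  219→4 (wrap): 227-219+4 = 12 bp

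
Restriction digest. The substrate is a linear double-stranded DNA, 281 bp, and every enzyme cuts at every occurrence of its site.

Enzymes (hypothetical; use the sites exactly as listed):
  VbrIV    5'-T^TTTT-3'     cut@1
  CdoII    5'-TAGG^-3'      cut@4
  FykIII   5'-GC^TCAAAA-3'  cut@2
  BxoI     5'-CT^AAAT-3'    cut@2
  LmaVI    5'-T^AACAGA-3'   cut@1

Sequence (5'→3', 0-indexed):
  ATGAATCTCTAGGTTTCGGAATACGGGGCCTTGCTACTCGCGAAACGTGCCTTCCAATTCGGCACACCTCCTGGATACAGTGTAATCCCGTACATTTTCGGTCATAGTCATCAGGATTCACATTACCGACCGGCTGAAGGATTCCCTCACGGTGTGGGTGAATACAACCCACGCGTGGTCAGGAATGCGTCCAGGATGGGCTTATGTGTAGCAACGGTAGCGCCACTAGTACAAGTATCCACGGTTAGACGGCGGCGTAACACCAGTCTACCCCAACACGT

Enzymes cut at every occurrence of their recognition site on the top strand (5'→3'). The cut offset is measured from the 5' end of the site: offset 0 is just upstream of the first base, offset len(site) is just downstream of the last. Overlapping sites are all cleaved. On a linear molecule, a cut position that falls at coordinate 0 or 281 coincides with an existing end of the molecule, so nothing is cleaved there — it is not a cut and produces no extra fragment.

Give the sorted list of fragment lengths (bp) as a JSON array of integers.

[13,268]

Site scan:
  VbrIV (TTTTT, off=1): no sites
  CdoII (TAGG, off=4): starts [9] → cuts [13]
  FykIII (GCTCAAAA, off=2): no sites
  BxoI (CTAAAT, off=2): no sites
  LmaVI (TAACAGA, off=1): no sites

Pooled cuts: [13]

Fragments:
  [0,13): 13 bp
  [13,281): 268 bp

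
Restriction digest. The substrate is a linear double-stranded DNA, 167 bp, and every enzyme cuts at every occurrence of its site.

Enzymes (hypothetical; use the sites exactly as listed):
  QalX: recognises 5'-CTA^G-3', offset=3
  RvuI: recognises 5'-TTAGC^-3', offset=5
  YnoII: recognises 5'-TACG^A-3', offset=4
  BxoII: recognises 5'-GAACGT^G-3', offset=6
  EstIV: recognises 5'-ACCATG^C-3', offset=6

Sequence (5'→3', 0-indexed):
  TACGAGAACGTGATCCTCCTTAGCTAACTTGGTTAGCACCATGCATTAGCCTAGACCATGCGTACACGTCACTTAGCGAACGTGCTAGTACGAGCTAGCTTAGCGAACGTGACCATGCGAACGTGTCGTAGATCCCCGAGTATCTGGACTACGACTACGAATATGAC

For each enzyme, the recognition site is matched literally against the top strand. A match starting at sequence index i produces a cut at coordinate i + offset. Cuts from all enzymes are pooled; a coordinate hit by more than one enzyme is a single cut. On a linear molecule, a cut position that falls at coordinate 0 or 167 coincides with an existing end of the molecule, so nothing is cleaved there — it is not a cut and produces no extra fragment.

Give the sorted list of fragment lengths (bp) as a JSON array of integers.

[3,4,4,5,5,6,6,6,6,7,7,7,7,7,7,8,13,13,17,29]

Per-enzyme occurrences:
  QalX (CTAG, off=3): starts [50, 84, 94] → cuts [53, 87, 97]
  RvuI (TTAGC, off=5): starts [19, 32, 45, 72, 99] → cuts [24, 37, 50, 77, 104]
  YnoII (TACGA, off=4): starts [0, 88, 149, 155] → cuts [4, 92, 153, 159]
  BxoII (GAACGTG, off=6): starts [5, 77, 104, 118] → cuts [11, 83, 110, 124]
  EstIV (ACCATGC, off=6): starts [37, 54, 111] → cuts [43, 60, 117]

Pooled cuts: [4, 11, 24, 37, 43, 50, 53, 60, 77, 83, 87, 92, 97, 104, 110, 117, 124, 153, 159]

Fragment lengths:
  [0,4): 4 bp
  [4,11): 7 bp
  [11,24): 13 bp
  [24,37): 13 bp
  [37,43): 6 bp
  [43,50): 7 bp
  [50,53): 3 bp
  [53,60): 7 bp
  [60,77): 17 bp
  [77,83): 6 bp
  [83,87): 4 bp
  [87,92): 5 bp
  [92,97): 5 bp
  [97,104): 7 bp
  [104,110): 6 bp
  [110,117): 7 bp
  [117,124): 7 bp
  [124,153): 29 bp
  [153,159): 6 bp
  [159,167): 8 bp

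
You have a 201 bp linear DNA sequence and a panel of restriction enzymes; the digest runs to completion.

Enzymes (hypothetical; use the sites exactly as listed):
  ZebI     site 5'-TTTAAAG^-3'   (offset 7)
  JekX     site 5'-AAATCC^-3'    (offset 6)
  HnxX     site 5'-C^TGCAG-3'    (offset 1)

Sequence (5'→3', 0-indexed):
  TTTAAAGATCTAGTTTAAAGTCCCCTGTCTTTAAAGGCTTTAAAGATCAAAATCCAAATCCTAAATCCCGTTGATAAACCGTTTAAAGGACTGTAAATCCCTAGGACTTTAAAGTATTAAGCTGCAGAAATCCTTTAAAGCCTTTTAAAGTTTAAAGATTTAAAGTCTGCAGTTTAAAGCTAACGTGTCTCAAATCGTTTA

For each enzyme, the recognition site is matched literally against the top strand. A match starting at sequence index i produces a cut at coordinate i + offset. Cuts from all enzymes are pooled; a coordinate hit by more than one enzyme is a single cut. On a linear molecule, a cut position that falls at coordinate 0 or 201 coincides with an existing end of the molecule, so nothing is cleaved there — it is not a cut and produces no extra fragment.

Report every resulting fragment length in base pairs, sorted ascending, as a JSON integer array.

[2,6,7,7,7,7,8,8,9,10,10,11,12,12,13,14,16,20,22]

Scan for sites:
  ZebI TTTAAAG/7: at [0, 13, 29, 38, 81, 107, 133, 143, 150, 158, 172] ⇒ [7, 20, 36, 45, 88, 114, 140, 150, 157, 165, 179]
  JekX AAATCC/6: at [49, 55, 62, 94, 127] ⇒ [55, 61, 68, 100, 133]
  HnxX CTGCAG/1: at [121, 166] ⇒ [122, 167]

All cut coordinates (distinct, sorted): [7, 20, 36, 45, 55, 61, 68, 88, 100, 114, 122, 133, 140, 150, 157, 165, 167, 179]

Fragment lengths:
  [0,7): 7 bp
  [7,20): 13 bp
  [20,36): 16 bp
  [36,45): 9 bp
  [45,55): 10 bp
  [55,61): 6 bp
  [61,68): 7 bp
  [68,88): 20 bp
  [88,100): 12 bp
  [100,114): 14 bp
  [114,122): 8 bp
  [122,133): 11 bp
  [133,140): 7 bp
  [140,150): 10 bp
  [150,157): 7 bp
  [157,165): 8 bp
  [165,167): 2 bp
  [167,179): 12 bp
  [179,201): 22 bp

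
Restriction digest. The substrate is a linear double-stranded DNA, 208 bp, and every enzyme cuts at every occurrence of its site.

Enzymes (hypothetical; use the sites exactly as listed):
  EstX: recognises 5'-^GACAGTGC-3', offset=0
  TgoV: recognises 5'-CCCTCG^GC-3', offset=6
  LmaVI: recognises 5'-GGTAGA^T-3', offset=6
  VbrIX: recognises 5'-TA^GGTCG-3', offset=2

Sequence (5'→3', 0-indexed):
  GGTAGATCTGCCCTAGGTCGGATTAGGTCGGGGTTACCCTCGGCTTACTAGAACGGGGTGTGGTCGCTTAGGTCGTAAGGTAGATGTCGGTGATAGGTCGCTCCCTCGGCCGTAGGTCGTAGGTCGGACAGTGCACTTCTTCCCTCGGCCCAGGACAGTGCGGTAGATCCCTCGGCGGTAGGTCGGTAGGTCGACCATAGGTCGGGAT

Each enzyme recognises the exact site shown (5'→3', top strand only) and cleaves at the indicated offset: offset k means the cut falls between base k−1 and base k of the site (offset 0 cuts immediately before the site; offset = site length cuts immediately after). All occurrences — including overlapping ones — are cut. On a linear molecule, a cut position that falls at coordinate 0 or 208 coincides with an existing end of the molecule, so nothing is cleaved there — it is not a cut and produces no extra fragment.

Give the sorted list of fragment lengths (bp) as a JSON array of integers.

[5,6,6,6,6,7,7,8,9,9,10,11,11,13,14,14,17,21,28]

Scan for sites:
  EstX (GACAGTGC, off=0): starts [126, 153] → cuts [126, 153]
  TgoV (CCCTCGGC, off=6): starts [36, 102, 141, 168] → cuts [42, 108, 147, 174]
  LmaVI (GGTAGAT, off=6): starts [0, 78, 161] → cuts [6, 84, 167]
  VbrIX (TAGGTCG, off=2): starts [13, 23, 68, 93, 112, 119, 178, 186, 197] → cuts [15, 25, 70, 95, 114, 121, 180, 188, 199]

Pooled cuts: [6, 15, 25, 42, 70, 84, 95, 108, 114, 121, 126, 147, 153, 167, 174, 180, 188, 199]

Fragment lengths:
  [0,6): 6 bp
  [6,15): 9 bp
  [15,25): 10 bp
  [25,42): 17 bp
  [42,70): 28 bp
  [70,84): 14 bp
  [84,95): 11 bp
  [95,108): 13 bp
  [108,114): 6 bp
  [114,121): 7 bp
  [121,126): 5 bp
  [126,147): 21 bp
  [147,153): 6 bp
  [153,167): 14 bp
  [167,174): 7 bp
  [174,180): 6 bp
  [180,188): 8 bp
  [188,199): 11 bp
  [199,208): 9 bp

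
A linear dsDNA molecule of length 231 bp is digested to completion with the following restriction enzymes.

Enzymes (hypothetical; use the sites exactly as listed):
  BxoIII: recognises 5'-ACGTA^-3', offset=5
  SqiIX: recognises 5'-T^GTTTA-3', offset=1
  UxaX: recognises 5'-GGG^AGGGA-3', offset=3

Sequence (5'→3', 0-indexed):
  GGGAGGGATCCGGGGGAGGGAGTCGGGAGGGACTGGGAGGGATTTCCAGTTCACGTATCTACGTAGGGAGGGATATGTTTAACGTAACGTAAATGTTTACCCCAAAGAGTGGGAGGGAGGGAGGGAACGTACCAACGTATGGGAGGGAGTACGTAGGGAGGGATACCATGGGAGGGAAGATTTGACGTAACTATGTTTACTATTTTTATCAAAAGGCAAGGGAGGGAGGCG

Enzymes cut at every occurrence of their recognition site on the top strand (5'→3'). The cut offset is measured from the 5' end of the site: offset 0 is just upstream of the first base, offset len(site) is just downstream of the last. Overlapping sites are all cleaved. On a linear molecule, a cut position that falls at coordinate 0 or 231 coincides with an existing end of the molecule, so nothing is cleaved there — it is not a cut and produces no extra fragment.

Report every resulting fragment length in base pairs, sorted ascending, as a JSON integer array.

Site scan:
  BxoIII ACGTA/5: at [52, 60, 81, 86, 126, 134, 150, 184] ⇒ [57, 65, 86, 91, 131, 139, 155, 189]
  SqiIX TGTTTA/1: at [75, 93, 193] ⇒ [76, 94, 194]
  UxaX GGGAGGGA/3: at [0, 13, 24, 34, 65, 110, 114, 118, 140, 155, 169, 219] ⇒ [3, 16, 27, 37, 68, 113, 117, 121, 143, 158, 172, 222]

Pooled cuts: [3, 16, 27, 37, 57, 65, 68, 76, 86, 91, 94, 113, 117, 121, 131, 139, 143, 155, 158, 172, 189, 194, 222]

Fragments:
  [0,3): 3 bp
  [3,16): 13 bp
  [16,27): 11 bp
  [27,37): 10 bp
  [37,57): 20 bp
  [57,65): 8 bp
  [65,68): 3 bp
  [68,76): 8 bp
  [76,86): 10 bp
  [86,91): 5 bp
  [91,94): 3 bp
  [94,113): 19 bp
  [113,117): 4 bp
  [117,121): 4 bp
  [121,131): 10 bp
  [131,139): 8 bp
  [139,143): 4 bp
  [143,155): 12 bp
  [155,158): 3 bp
  [158,172): 14 bp
  [172,189): 17 bp
  [189,194): 5 bp
  [194,222): 28 bp
  [222,231): 9 bp

[3,3,3,3,4,4,4,5,5,8,8,8,9,10,10,10,11,12,13,14,17,19,20,28]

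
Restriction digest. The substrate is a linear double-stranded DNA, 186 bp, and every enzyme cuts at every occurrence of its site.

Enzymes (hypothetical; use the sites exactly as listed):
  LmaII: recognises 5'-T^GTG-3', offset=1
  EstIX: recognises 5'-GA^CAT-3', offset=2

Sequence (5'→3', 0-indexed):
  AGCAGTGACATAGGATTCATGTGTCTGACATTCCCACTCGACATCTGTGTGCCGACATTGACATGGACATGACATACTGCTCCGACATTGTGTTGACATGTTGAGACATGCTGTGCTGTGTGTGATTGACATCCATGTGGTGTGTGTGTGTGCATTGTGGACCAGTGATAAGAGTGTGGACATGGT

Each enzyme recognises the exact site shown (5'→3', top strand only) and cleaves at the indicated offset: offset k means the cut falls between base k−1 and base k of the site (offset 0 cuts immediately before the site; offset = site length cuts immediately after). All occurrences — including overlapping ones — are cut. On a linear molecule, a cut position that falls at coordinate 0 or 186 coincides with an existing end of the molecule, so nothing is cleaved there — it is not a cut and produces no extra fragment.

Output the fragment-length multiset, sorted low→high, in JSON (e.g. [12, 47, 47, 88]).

[2,2,2,2,2,2,2,4,5,5,5,5,5,6,6,6,6,7,7,7,7,8,8,8,10,12,13,13,19]

Scan for sites:
  LmaII (TGTG, off=1): starts [19, 45, 47, 88, 111, 116, 118, 120, 135, 140, 142, 144, 146, 148, 155, 174] → cuts [20, 46, 48, 89, 112, 117, 119, 121, 136, 141, 143, 145, 147, 149, 156, 175]
  EstIX (GACAT, off=2): starts [6, 26, 39, 53, 59, 65, 70, 83, 94, 104, 127, 178] → cuts [8, 28, 41, 55, 61, 67, 72, 85, 96, 106, 129, 180]

All cut coordinates (distinct, sorted): [8, 20, 28, 41, 46, 48, 55, 61, 67, 72, 85, 89, 96, 106, 112, 117, 119, 121, 129, 136, 141, 143, 145, 147, 149, 156, 175, 180]

Fragment lengths:
  [0,8): 8 bp
  [8,20): 12 bp
  [20,28): 8 bp
  [28,41): 13 bp
  [41,46): 5 bp
  [46,48): 2 bp
  [48,55): 7 bp
  [55,61): 6 bp
  [61,67): 6 bp
  [67,72): 5 bp
  [72,85): 13 bp
  [85,89): 4 bp
  [89,96): 7 bp
  [96,106): 10 bp
  [106,112): 6 bp
  [112,117): 5 bp
  [117,119): 2 bp
  [119,121): 2 bp
  [121,129): 8 bp
  [129,136): 7 bp
  [136,141): 5 bp
  [141,143): 2 bp
  [143,145): 2 bp
  [145,147): 2 bp
  [147,149): 2 bp
  [149,156): 7 bp
  [156,175): 19 bp
  [175,180): 5 bp
  [180,186): 6 bp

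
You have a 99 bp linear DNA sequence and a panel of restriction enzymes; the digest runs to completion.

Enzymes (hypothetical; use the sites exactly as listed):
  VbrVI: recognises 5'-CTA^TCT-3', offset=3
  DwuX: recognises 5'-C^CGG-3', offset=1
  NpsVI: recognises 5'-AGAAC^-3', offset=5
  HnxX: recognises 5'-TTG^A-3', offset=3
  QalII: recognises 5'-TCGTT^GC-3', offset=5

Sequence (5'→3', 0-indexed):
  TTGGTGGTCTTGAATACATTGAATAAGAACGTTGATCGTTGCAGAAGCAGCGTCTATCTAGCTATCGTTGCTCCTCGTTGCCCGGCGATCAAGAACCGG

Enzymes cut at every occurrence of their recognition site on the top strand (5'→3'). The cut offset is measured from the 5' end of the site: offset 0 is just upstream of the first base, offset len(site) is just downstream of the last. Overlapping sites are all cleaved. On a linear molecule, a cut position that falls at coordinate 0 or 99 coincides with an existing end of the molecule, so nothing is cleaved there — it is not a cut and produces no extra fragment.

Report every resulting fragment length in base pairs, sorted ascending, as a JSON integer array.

Scan for sites:
  VbrVI (CTATCT, off=3): starts [53] → cuts [56]
  DwuX (CCGG, off=1): starts [81, 95] → cuts [82, 96]
  NpsVI (AGAAC, off=5): starts [25, 91] → cuts [30, 96]
  HnxX (TTGA, off=3): starts [9, 18, 31] → cuts [12, 21, 34]
  QalII (TCGTTGC, off=5): starts [35, 64, 74] → cuts [40, 69, 79]

All cut coordinates (distinct, sorted): [12, 21, 30, 34, 40, 56, 69, 79, 82, 96]

Fragment lengths:
  [0,12): 12 bp
  [12,21): 9 bp
  [21,30): 9 bp
  [30,34): 4 bp
  [34,40): 6 bp
  [40,56): 16 bp
  [56,69): 13 bp
  [69,79): 10 bp
  [79,82): 3 bp
  [82,96): 14 bp
  [96,99): 3 bp

[3,3,4,6,9,9,10,12,13,14,16]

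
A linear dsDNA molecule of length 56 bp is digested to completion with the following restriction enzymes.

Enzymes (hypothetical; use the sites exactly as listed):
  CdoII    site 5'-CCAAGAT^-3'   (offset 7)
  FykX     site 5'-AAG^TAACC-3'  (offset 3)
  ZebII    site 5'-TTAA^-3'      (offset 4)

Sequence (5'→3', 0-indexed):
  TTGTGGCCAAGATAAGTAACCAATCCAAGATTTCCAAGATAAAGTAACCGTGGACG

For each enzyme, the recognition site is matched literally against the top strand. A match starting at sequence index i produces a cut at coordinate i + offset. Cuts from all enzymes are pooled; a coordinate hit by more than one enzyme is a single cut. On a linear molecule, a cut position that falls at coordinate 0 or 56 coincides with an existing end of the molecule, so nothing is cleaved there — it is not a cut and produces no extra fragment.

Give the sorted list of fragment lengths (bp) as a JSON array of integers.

[3,4,9,12,13,15]

Per-enzyme occurrences:
  CdoII CCAAGAT/7: at [6, 24, 33] ⇒ [13, 31, 40]
  FykX AAGTAACC/3: at [13, 41] ⇒ [16, 44]
  ZebII (TTAA, off=4): no sites

All cut coordinates (distinct, sorted): [13, 16, 31, 40, 44]

Fragment lengths:
  [0,13): 13 bp
  [13,16): 3 bp
  [16,31): 15 bp
  [31,40): 9 bp
  [40,44): 4 bp
  [44,56): 12 bp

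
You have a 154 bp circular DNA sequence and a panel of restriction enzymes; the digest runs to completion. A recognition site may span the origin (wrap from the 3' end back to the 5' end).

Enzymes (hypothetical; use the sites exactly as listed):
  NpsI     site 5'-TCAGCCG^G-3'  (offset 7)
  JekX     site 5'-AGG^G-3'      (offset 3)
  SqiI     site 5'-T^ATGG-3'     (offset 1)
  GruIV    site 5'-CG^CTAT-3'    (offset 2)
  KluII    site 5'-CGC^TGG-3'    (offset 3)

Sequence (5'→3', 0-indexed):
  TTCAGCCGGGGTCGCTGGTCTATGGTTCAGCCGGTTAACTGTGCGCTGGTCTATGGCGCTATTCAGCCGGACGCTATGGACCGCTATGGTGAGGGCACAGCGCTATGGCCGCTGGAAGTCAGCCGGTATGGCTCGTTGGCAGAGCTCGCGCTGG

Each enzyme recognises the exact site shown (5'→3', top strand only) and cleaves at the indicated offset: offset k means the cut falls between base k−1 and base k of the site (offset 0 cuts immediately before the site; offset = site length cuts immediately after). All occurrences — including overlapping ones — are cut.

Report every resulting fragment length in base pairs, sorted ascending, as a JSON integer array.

[2,2,2,2,4,6,6,6,7,8,8,8,9,11,11,12,13,13,24]

Per-enzyme occurrences:
  NpsI TCAGCCGG/7: at [1, 26, 62, 118] ⇒ [8, 33, 69, 125]
  JekX AGGG/3: at [91] ⇒ [94]
  SqiI TATGG/1: at [20, 51, 74, 84, 103, 126] ⇒ [21, 52, 75, 85, 104, 127]
  GruIV CGCTAT/2: at [56, 71, 81, 100] ⇒ [58, 73, 83, 102]
  KluII CGCTGG/3: at [12, 43, 109, 148] ⇒ [15, 46, 112, 151]

Pooled cuts: [8, 15, 21, 33, 46, 52, 58, 69, 73, 75, 83, 85, 94, 102, 104, 112, 125, 127, 151]

Fragments:
  8→15: 7 bp
  15→21: 6 bp
  21→33: 12 bp
  33→46: 13 bp
  46→52: 6 bp
  52→58: 6 bp
  58→69: 11 bp
  69→73: 4 bp
  73→75: 2 bp
  75→83: 8 bp
  83→85: 2 bp
  85→94: 9 bp
  94→102: 8 bp
  102→104: 2 bp
  104→112: 8 bp
  112→125: 13 bp
  125→127: 2 bp
  127→151: 24 bp
  151→8 (wrap): 154-151+8 = 11 bp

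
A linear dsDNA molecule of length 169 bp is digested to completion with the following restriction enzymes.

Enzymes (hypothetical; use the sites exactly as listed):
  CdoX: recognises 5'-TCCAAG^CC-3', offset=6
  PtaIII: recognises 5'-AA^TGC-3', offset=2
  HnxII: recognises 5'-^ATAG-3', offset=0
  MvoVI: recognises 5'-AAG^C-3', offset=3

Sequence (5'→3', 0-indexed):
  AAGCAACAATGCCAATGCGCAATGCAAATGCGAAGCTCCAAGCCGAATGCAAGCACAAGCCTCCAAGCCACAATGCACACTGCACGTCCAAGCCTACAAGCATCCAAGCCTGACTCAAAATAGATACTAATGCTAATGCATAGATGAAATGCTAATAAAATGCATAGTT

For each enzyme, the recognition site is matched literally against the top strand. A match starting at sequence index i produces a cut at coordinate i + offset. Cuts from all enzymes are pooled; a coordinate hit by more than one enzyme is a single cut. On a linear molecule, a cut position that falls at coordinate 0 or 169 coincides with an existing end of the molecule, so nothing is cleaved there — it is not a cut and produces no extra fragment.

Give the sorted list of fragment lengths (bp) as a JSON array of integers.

Per-enzyme occurrences:
  CdoX (TCCAAGCC, off=6): starts [36, 61, 86, 102] → cuts [42, 67, 92, 108]
  PtaIII (AATGC, off=2): starts [7, 13, 20, 26, 45, 71, 128, 134, 147, 158] → cuts [9, 15, 22, 28, 47, 73, 130, 136, 149, 160]
  HnxII (ATAG, off=0): starts [119, 139, 163] → cuts [119, 139, 163]
  MvoVI (AAGC, off=3): starts [0, 32, 39, 50, 56, 64, 89, 97, 105] → cuts [3, 35, 42, 53, 59, 67, 92, 100, 108]

Pooled cuts: [3, 9, 15, 22, 28, 35, 42, 47, 53, 59, 67, 73, 92, 100, 108, 119, 130, 136, 139, 149, 160, 163]

Fragment lengths:
  [0,3): 3 bp
  [3,9): 6 bp
  [9,15): 6 bp
  [15,22): 7 bp
  [22,28): 6 bp
  [28,35): 7 bp
  [35,42): 7 bp
  [42,47): 5 bp
  [47,53): 6 bp
  [53,59): 6 bp
  [59,67): 8 bp
  [67,73): 6 bp
  [73,92): 19 bp
  [92,100): 8 bp
  [100,108): 8 bp
  [108,119): 11 bp
  [119,130): 11 bp
  [130,136): 6 bp
  [136,139): 3 bp
  [139,149): 10 bp
  [149,160): 11 bp
  [160,163): 3 bp
  [163,169): 6 bp

[3,3,3,5,6,6,6,6,6,6,6,6,7,7,7,8,8,8,10,11,11,11,19]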